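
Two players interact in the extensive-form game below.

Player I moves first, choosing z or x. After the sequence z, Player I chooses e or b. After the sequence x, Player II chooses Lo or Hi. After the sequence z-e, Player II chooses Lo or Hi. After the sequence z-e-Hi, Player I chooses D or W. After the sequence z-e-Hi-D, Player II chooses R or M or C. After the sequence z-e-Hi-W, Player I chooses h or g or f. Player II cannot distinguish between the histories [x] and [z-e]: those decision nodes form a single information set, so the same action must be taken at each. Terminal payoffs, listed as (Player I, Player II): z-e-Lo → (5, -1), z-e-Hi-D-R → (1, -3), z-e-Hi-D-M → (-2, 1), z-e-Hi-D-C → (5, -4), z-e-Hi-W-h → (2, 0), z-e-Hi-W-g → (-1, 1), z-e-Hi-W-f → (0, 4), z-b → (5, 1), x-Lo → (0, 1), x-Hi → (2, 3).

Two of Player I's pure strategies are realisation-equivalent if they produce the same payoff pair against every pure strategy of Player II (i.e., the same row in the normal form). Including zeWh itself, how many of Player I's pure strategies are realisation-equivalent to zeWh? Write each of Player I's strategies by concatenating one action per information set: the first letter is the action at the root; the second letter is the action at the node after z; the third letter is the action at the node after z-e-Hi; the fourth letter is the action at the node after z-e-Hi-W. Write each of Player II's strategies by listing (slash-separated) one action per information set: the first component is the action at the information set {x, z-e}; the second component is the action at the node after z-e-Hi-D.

1

Row for zeWh (columns Lo/R, Lo/M, Lo/C, Hi/R, Hi/M, Hi/C): (5,-1) (5,-1) (5,-1) (2,0) (2,0) (2,0).
Every one of Player I's information sets is on the play path for some reply by Player II when Player I follows zeWh.
Changing the action at any of them therefore changes at least one column, so only zeWh itself gives this row.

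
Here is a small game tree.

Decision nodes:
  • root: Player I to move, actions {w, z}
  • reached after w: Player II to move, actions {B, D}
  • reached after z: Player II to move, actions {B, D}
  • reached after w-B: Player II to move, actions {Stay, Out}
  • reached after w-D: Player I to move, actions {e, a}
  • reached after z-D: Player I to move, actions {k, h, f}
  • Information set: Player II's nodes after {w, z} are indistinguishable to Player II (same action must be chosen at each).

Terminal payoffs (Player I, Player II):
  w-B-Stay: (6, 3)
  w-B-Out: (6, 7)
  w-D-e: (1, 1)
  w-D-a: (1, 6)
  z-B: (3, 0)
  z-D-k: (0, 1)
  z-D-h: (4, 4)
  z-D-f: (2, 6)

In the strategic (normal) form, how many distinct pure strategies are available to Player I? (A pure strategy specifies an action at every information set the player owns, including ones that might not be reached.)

12

Player I owns the root with actions {w, z} — two choices.
Player I owns the node after w-D with actions {e, a} — two choices.
Player I owns the node after z-D with actions {k, h, f} — three choices.
A pure strategy fixes one action at each information set independently, so the count is the product 2 × 2 × 3 = 12.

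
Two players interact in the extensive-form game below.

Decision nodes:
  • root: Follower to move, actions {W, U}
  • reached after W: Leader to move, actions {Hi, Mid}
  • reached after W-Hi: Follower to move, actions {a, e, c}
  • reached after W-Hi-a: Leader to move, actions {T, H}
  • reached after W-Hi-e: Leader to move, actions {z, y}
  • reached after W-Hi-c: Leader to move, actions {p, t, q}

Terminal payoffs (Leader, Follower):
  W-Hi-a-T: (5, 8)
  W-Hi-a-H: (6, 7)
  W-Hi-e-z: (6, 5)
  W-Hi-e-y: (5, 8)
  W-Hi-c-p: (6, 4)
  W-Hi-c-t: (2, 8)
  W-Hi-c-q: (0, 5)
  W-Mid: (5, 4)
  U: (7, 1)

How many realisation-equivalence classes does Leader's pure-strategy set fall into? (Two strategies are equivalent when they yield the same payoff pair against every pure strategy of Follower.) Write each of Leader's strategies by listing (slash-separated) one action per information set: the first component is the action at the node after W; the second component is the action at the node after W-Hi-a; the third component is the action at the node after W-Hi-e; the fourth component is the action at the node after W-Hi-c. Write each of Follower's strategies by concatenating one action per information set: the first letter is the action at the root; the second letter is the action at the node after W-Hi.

Leader has 24 pure strategies: Hi/T/z/p, Hi/T/z/t, Hi/T/z/q, Hi/T/y/p, Hi/T/y/t, Hi/T/y/q, Hi/H/z/p, Hi/H/z/t, Hi/H/z/q, Hi/H/y/p, Hi/H/y/t, Hi/H/y/q, Mid/T/z/p, Mid/T/z/t, Mid/T/z/q, Mid/T/y/p, Mid/T/y/t, Mid/T/y/q, Mid/H/z/p, Mid/H/z/t, Mid/H/z/q, Mid/H/y/p, Mid/H/y/t, Mid/H/y/q. Columns: Wa, We, Wc, Ua, Ue, Uc.
{Hi/T/z/p} → row (5,8) (6,5) (6,4) (7,1) (7,1) (7,1)
{Hi/T/z/t} → row (5,8) (6,5) (2,8) (7,1) (7,1) (7,1)
{Hi/T/z/q} → row (5,8) (6,5) (0,5) (7,1) (7,1) (7,1)
{Hi/T/y/p} → row (5,8) (5,8) (6,4) (7,1) (7,1) (7,1)
{Hi/T/y/t} → row (5,8) (5,8) (2,8) (7,1) (7,1) (7,1)
{Hi/T/y/q} → row (5,8) (5,8) (0,5) (7,1) (7,1) (7,1)
{Hi/H/z/p} → row (6,7) (6,5) (6,4) (7,1) (7,1) (7,1)
{Hi/H/z/t} → row (6,7) (6,5) (2,8) (7,1) (7,1) (7,1)
{Hi/H/z/q} → row (6,7) (6,5) (0,5) (7,1) (7,1) (7,1)
{Hi/H/y/p} → row (6,7) (5,8) (6,4) (7,1) (7,1) (7,1)
{Hi/H/y/t} → row (6,7) (5,8) (2,8) (7,1) (7,1) (7,1)
{Hi/H/y/q} → row (6,7) (5,8) (0,5) (7,1) (7,1) (7,1)
{Mid/T/z/p, Mid/T/z/t, Mid/T/z/q, Mid/T/y/p, Mid/T/y/t, Mid/T/y/q, Mid/H/z/p, Mid/H/z/t, Mid/H/z/q, Mid/H/y/p, Mid/H/y/t, Mid/H/y/q} → row (5,4) (5,4) (5,4) (7,1) (7,1) (7,1)
That's 13 distinct rows out of 24 strategies.

13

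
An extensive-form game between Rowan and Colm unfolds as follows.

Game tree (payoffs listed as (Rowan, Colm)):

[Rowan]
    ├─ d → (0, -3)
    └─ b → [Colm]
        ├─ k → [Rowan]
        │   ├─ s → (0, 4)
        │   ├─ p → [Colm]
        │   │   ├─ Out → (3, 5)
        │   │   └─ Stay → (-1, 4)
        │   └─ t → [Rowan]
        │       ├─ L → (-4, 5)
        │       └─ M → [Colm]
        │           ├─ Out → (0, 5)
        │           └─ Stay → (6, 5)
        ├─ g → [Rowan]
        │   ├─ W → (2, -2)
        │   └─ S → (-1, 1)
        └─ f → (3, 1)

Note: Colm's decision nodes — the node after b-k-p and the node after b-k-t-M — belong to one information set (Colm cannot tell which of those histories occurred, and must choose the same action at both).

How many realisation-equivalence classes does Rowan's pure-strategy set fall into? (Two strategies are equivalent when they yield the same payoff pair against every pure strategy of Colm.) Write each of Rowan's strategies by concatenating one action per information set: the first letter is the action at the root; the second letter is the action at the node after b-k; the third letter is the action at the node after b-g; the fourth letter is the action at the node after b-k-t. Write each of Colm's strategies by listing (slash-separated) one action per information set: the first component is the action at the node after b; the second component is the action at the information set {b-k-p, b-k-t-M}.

9

Rowan has 24 pure strategies: dsWL, dsWM, dsSL, dsSM, dpWL, dpWM, dpSL, dpSM, dtWL, dtWM, dtSL, dtSM, bsWL, bsWM, bsSL, bsSM, bpWL, bpWM, bpSL, bpSM, btWL, btWM, btSL, btSM. Columns: k/Out, k/Stay, g/Out, g/Stay, f/Out, f/Stay.
{dsWL, dsWM, dsSL, dsSM, dpWL, dpWM, dpSL, dpSM, dtWL, dtWM, dtSL, dtSM} → row (0,-3) (0,-3) (0,-3) (0,-3) (0,-3) (0,-3)
{bsWL, bsWM} → row (0,4) (0,4) (2,-2) (2,-2) (3,1) (3,1)
{bsSL, bsSM} → row (0,4) (0,4) (-1,1) (-1,1) (3,1) (3,1)
{bpWL, bpWM} → row (3,5) (-1,4) (2,-2) (2,-2) (3,1) (3,1)
{bpSL, bpSM} → row (3,5) (-1,4) (-1,1) (-1,1) (3,1) (3,1)
{btWL} → row (-4,5) (-4,5) (2,-2) (2,-2) (3,1) (3,1)
{btWM} → row (0,5) (6,5) (2,-2) (2,-2) (3,1) (3,1)
{btSL} → row (-4,5) (-4,5) (-1,1) (-1,1) (3,1) (3,1)
{btSM} → row (0,5) (6,5) (-1,1) (-1,1) (3,1) (3,1)
That's 9 distinct rows out of 24 strategies.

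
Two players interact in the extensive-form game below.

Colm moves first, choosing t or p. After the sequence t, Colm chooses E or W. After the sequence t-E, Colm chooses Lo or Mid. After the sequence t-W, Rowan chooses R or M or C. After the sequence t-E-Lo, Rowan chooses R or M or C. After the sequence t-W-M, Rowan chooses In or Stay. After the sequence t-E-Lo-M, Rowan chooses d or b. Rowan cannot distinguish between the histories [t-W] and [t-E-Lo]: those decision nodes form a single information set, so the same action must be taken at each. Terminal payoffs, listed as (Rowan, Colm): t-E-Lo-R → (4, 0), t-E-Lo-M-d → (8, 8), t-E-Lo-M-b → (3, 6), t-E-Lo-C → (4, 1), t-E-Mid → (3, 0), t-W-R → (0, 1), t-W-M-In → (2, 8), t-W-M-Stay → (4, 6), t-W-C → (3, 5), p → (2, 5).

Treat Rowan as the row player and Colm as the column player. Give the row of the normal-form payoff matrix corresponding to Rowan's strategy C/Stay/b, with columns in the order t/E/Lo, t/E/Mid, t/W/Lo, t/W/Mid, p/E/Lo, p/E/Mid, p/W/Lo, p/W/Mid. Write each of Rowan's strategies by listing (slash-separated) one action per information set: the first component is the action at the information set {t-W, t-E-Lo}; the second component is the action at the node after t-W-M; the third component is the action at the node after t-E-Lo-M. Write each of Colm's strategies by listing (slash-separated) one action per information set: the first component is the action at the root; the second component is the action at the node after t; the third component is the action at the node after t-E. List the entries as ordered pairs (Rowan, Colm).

(4,1) (3,0) (3,5) (3,5) (2,5) (2,5) (2,5) (2,5)

vs t/E/Lo: Colm plays t → Colm plays E at [t] → Colm plays Lo at [t-E] → Rowan plays C at [t-E-Lo] → (4, 1)
vs t/E/Mid: Colm plays t → Colm plays E at [t] → Colm plays Mid at [t-E] → (3, 0)
vs t/W/Lo: Colm plays t → Colm plays W at [t] → Rowan plays C at [t-W] → (3, 5)
vs t/W/Mid: Colm plays t → Colm plays W at [t] → Rowan plays C at [t-W] → (3, 5)
vs p/E/Lo: Colm plays p → (2, 5)
vs p/E/Mid: Colm plays p → (2, 5)
vs p/W/Lo: Colm plays p → (2, 5)
vs p/W/Mid: Colm plays p → (2, 5)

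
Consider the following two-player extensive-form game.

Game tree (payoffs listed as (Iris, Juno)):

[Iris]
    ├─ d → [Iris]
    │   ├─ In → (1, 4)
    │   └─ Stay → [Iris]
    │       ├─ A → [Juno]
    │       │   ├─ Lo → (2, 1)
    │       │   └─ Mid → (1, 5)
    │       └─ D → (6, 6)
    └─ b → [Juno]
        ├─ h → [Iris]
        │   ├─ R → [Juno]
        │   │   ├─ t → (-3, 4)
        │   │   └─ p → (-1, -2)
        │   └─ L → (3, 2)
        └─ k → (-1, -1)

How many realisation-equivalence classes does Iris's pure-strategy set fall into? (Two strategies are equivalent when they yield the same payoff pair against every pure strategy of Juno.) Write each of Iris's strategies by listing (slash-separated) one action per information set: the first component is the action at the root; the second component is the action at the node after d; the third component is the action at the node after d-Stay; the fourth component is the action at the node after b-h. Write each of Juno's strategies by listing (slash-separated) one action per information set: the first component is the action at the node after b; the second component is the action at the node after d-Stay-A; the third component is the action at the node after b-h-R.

5

Iris has 16 pure strategies: d/In/A/R, d/In/A/L, d/In/D/R, d/In/D/L, d/Stay/A/R, d/Stay/A/L, d/Stay/D/R, d/Stay/D/L, b/In/A/R, b/In/A/L, b/In/D/R, b/In/D/L, b/Stay/A/R, b/Stay/A/L, b/Stay/D/R, b/Stay/D/L. Columns: h/Lo/t, h/Lo/p, h/Mid/t, h/Mid/p, k/Lo/t, k/Lo/p, k/Mid/t, k/Mid/p.
{d/In/A/R, d/In/A/L, d/In/D/R, d/In/D/L} → row (1,4) (1,4) (1,4) (1,4) (1,4) (1,4) (1,4) (1,4)
{d/Stay/A/R, d/Stay/A/L} → row (2,1) (2,1) (1,5) (1,5) (2,1) (2,1) (1,5) (1,5)
{d/Stay/D/R, d/Stay/D/L} → row (6,6) (6,6) (6,6) (6,6) (6,6) (6,6) (6,6) (6,6)
{b/In/A/R, b/In/D/R, b/Stay/A/R, b/Stay/D/R} → row (-3,4) (-1,-2) (-3,4) (-1,-2) (-1,-1) (-1,-1) (-1,-1) (-1,-1)
{b/In/A/L, b/In/D/L, b/Stay/A/L, b/Stay/D/L} → row (3,2) (3,2) (3,2) (3,2) (-1,-1) (-1,-1) (-1,-1) (-1,-1)
That's 5 distinct rows out of 16 strategies.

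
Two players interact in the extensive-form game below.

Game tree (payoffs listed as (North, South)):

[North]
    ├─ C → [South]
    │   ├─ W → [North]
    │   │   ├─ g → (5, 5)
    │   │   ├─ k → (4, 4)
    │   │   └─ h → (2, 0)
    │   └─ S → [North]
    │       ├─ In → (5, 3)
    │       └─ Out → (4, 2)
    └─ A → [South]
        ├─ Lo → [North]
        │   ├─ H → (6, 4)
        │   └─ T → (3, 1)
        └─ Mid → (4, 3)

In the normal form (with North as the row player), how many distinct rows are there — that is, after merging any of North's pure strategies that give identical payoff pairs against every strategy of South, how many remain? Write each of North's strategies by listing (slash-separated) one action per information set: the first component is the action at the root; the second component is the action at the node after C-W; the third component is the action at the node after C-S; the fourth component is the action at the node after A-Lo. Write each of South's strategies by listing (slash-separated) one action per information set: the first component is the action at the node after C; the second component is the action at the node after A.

8

North has 24 pure strategies: C/g/In/H, C/g/In/T, C/g/Out/H, C/g/Out/T, C/k/In/H, C/k/In/T, C/k/Out/H, C/k/Out/T, C/h/In/H, C/h/In/T, C/h/Out/H, C/h/Out/T, A/g/In/H, A/g/In/T, A/g/Out/H, A/g/Out/T, A/k/In/H, A/k/In/T, A/k/Out/H, A/k/Out/T, A/h/In/H, A/h/In/T, A/h/Out/H, A/h/Out/T. Columns: W/Lo, W/Mid, S/Lo, S/Mid.
{C/g/In/H, C/g/In/T} → row (5,5) (5,5) (5,3) (5,3)
{C/g/Out/H, C/g/Out/T} → row (5,5) (5,5) (4,2) (4,2)
{C/k/In/H, C/k/In/T} → row (4,4) (4,4) (5,3) (5,3)
{C/k/Out/H, C/k/Out/T} → row (4,4) (4,4) (4,2) (4,2)
{C/h/In/H, C/h/In/T} → row (2,0) (2,0) (5,3) (5,3)
{C/h/Out/H, C/h/Out/T} → row (2,0) (2,0) (4,2) (4,2)
{A/g/In/H, A/g/Out/H, A/k/In/H, A/k/Out/H, A/h/In/H, A/h/Out/H} → row (6,4) (4,3) (6,4) (4,3)
{A/g/In/T, A/g/Out/T, A/k/In/T, A/k/Out/T, A/h/In/T, A/h/Out/T} → row (3,1) (4,3) (3,1) (4,3)
That's 8 distinct rows out of 24 strategies.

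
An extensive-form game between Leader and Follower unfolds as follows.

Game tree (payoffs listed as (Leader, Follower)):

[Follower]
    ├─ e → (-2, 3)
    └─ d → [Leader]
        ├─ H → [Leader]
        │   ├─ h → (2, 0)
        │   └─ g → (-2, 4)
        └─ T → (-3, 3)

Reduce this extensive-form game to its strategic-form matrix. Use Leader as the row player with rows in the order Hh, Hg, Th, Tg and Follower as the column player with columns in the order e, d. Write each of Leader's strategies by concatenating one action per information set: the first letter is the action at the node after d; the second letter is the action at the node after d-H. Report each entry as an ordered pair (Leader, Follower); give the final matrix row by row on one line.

Hh: (-2,3) (2,0) | Hg: (-2,3) (-2,4) | Th: (-2,3) (-3,3) | Tg: (-2,3) (-3,3)

            e        d
  Hh   (-2,3)    (2,0)
  Hg   (-2,3)   (-2,4)
  Th   (-2,3)   (-3,3)
  Tg   (-2,3)   (-3,3)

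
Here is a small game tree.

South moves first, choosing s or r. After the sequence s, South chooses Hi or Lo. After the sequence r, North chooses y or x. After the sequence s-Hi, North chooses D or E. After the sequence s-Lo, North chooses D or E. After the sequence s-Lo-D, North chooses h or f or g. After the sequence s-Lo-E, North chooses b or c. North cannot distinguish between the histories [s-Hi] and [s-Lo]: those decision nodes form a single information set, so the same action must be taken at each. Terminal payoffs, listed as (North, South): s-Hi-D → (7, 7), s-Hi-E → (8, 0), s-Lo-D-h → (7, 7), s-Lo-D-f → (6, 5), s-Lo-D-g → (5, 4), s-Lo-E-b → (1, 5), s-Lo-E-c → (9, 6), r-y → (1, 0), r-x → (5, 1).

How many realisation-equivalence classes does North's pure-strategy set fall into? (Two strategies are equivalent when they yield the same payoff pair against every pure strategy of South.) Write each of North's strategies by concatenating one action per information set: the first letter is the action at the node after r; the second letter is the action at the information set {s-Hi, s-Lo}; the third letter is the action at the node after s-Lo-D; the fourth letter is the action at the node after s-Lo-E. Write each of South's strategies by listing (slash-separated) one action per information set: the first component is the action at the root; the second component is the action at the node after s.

10

North has 24 pure strategies: yDhb, yDhc, yDfb, yDfc, yDgb, yDgc, yEhb, yEhc, yEfb, yEfc, yEgb, yEgc, xDhb, xDhc, xDfb, xDfc, xDgb, xDgc, xEhb, xEhc, xEfb, xEfc, xEgb, xEgc. Columns: s/Hi, s/Lo, r/Hi, r/Lo.
{yDhb, yDhc} → row (7,7) (7,7) (1,0) (1,0)
{yDfb, yDfc} → row (7,7) (6,5) (1,0) (1,0)
{yDgb, yDgc} → row (7,7) (5,4) (1,0) (1,0)
{yEhb, yEfb, yEgb} → row (8,0) (1,5) (1,0) (1,0)
{yEhc, yEfc, yEgc} → row (8,0) (9,6) (1,0) (1,0)
{xDhb, xDhc} → row (7,7) (7,7) (5,1) (5,1)
{xDfb, xDfc} → row (7,7) (6,5) (5,1) (5,1)
{xDgb, xDgc} → row (7,7) (5,4) (5,1) (5,1)
{xEhb, xEfb, xEgb} → row (8,0) (1,5) (5,1) (5,1)
{xEhc, xEfc, xEgc} → row (8,0) (9,6) (5,1) (5,1)
That's 10 distinct rows out of 24 strategies.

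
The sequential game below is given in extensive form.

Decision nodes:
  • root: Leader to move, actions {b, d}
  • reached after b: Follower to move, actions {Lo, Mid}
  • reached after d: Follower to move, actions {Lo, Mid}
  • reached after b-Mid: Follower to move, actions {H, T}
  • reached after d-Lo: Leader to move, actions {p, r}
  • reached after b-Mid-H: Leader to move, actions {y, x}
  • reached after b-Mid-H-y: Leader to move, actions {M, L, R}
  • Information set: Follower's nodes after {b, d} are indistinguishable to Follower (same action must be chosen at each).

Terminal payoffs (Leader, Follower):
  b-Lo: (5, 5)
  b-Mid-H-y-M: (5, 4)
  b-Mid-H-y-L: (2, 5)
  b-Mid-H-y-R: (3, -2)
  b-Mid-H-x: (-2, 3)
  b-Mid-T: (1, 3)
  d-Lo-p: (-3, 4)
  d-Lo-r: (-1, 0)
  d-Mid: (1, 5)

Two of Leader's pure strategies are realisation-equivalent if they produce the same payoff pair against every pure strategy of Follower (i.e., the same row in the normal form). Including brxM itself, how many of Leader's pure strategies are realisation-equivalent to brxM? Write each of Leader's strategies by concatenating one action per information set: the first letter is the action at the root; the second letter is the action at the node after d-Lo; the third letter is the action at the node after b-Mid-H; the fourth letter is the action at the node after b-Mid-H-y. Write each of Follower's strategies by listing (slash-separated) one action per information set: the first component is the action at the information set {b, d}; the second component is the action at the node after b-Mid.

Row for brxM (columns Lo/H, Lo/T, Mid/H, Mid/T): (5,5) (5,5) (-2,3) (1,3).
Under brxM, Leader's choice at the node after d-Lo and at the node after b-Mid-H-y can never be reached regardless of what Follower does, so varying those choices leaves every outcome unchanged.
Holding the reachable choices fixed and varying the unreachable ones freely already gives 2 × 3 = 6 equivalent strategies.
No other strategy reproduces this row, so those 6 are the full class: bpxM, bpxL, bpxR, brxM, brxL, brxR.

6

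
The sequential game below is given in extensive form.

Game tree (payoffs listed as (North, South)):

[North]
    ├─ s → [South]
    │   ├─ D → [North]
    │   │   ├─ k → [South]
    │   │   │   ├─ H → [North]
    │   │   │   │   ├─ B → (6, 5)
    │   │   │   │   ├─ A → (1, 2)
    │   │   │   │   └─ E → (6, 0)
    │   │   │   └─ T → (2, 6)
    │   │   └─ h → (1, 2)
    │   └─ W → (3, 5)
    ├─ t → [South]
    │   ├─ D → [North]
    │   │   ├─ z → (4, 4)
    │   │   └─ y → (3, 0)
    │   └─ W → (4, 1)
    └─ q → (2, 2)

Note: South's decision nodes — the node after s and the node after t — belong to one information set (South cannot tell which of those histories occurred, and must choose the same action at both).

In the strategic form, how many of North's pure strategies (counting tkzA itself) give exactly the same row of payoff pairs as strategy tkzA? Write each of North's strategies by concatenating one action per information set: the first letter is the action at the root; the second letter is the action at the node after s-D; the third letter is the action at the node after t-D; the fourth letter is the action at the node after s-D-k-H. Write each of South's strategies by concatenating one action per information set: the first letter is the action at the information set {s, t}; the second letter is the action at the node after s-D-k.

Row for tkzA (columns DH, DT, WH, WT): (4,4) (4,4) (4,1) (4,1).
Under tkzA, North's choice at the node after s-D and at the node after s-D-k-H can never be reached regardless of what South does, so varying those choices leaves every outcome unchanged.
Holding the reachable choices fixed and varying the unreachable ones freely already gives 2 × 3 = 6 equivalent strategies.
No other strategy reproduces this row, so those 6 are the full class: tkzB, tkzA, tkzE, thzB, thzA, thzE.

6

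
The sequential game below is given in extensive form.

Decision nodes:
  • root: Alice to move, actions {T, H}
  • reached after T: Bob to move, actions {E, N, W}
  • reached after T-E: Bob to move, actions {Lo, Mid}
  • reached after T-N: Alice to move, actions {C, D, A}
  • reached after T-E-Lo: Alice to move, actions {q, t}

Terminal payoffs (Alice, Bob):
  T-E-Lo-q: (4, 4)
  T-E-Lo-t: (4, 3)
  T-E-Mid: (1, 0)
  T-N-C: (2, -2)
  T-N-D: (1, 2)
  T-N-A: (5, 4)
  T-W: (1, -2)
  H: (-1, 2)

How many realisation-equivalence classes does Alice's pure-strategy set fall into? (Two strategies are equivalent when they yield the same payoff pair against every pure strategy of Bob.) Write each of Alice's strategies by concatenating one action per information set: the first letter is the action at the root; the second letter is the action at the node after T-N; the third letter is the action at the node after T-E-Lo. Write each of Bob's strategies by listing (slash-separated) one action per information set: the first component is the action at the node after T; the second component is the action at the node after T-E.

7

Alice has 12 pure strategies: TCq, TCt, TDq, TDt, TAq, TAt, HCq, HCt, HDq, HDt, HAq, HAt. Columns: E/Lo, E/Mid, N/Lo, N/Mid, W/Lo, W/Mid.
{TCq} → row (4,4) (1,0) (2,-2) (2,-2) (1,-2) (1,-2)
{TCt} → row (4,3) (1,0) (2,-2) (2,-2) (1,-2) (1,-2)
{TDq} → row (4,4) (1,0) (1,2) (1,2) (1,-2) (1,-2)
{TDt} → row (4,3) (1,0) (1,2) (1,2) (1,-2) (1,-2)
{TAq} → row (4,4) (1,0) (5,4) (5,4) (1,-2) (1,-2)
{TAt} → row (4,3) (1,0) (5,4) (5,4) (1,-2) (1,-2)
{HCq, HCt, HDq, HDt, HAq, HAt} → row (-1,2) (-1,2) (-1,2) (-1,2) (-1,2) (-1,2)
That's 7 distinct rows out of 12 strategies.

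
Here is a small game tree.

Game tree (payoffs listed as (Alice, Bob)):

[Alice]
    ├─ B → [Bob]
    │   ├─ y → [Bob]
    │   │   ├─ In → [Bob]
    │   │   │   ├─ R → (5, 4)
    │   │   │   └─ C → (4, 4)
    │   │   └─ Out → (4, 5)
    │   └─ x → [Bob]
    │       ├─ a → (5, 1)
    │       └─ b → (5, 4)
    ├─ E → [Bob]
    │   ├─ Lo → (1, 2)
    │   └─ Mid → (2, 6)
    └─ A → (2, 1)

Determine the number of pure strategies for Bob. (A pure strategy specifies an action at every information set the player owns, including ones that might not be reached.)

Bob owns the node after B with actions {y, x} — two choices.
Bob owns the node after E with actions {Lo, Mid} — two choices.
Bob owns the node after B-y with actions {In, Out} — two choices.
Bob owns the node after B-x with actions {a, b} — two choices.
Bob owns the node after B-y-In with actions {R, C} — two choices.
A pure strategy fixes one action at each information set independently, so the count is the product 2 × 2 × 2 × 2 × 2 = 32.

32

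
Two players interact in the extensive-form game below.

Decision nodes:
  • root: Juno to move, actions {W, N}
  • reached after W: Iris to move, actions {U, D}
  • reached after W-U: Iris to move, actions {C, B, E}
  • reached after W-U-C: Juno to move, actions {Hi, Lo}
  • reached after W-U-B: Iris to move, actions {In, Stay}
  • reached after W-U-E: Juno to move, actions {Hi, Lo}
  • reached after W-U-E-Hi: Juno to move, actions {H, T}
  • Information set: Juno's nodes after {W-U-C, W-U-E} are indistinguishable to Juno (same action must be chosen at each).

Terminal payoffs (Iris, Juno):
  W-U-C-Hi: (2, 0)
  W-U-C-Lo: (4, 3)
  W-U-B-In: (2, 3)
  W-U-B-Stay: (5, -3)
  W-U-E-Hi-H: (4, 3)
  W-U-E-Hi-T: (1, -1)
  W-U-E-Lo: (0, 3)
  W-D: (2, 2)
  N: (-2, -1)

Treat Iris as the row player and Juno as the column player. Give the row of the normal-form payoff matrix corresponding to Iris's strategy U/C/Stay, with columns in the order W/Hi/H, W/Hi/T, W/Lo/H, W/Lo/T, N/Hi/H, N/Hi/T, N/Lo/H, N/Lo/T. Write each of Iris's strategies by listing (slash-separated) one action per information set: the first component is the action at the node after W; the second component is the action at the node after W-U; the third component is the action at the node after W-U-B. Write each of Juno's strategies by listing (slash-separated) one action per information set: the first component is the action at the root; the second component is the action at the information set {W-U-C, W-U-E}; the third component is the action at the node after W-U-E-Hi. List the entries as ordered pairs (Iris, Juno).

(2,0) (2,0) (4,3) (4,3) (-2,-1) (-2,-1) (-2,-1) (-2,-1)

vs W/Hi/H: Juno plays W → Iris plays U at [W] → Iris plays C at [W-U] → Juno plays Hi at [W-U-C] → (2, 0)
vs W/Hi/T: Juno plays W → Iris plays U at [W] → Iris plays C at [W-U] → Juno plays Hi at [W-U-C] → (2, 0)
vs W/Lo/H: Juno plays W → Iris plays U at [W] → Iris plays C at [W-U] → Juno plays Lo at [W-U-C] → (4, 3)
vs W/Lo/T: Juno plays W → Iris plays U at [W] → Iris plays C at [W-U] → Juno plays Lo at [W-U-C] → (4, 3)
vs N/Hi/H: Juno plays N → (-2, -1)
vs N/Hi/T: Juno plays N → (-2, -1)
vs N/Lo/H: Juno plays N → (-2, -1)
vs N/Lo/T: Juno plays N → (-2, -1)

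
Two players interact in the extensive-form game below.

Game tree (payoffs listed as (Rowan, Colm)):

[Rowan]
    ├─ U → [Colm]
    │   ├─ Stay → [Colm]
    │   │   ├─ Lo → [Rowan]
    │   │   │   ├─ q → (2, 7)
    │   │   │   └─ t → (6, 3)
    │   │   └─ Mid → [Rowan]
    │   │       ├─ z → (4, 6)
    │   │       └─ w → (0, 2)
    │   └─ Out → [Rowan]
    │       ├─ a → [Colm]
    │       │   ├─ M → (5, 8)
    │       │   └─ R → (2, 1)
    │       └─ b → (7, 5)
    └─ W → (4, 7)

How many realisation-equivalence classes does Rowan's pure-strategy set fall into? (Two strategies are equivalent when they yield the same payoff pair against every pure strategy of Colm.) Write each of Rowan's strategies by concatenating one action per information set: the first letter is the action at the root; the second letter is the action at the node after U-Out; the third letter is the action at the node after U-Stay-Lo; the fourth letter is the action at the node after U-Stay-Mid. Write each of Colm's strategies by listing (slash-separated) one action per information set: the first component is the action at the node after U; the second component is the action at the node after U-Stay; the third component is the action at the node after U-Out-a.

Rowan has 16 pure strategies: Uaqz, Uaqw, Uatz, Uatw, Ubqz, Ubqw, Ubtz, Ubtw, Waqz, Waqw, Watz, Watw, Wbqz, Wbqw, Wbtz, Wbtw. Columns: Stay/Lo/M, Stay/Lo/R, Stay/Mid/M, Stay/Mid/R, Out/Lo/M, Out/Lo/R, Out/Mid/M, Out/Mid/R.
{Uaqz} → row (2,7) (2,7) (4,6) (4,6) (5,8) (2,1) (5,8) (2,1)
{Uaqw} → row (2,7) (2,7) (0,2) (0,2) (5,8) (2,1) (5,8) (2,1)
{Uatz} → row (6,3) (6,3) (4,6) (4,6) (5,8) (2,1) (5,8) (2,1)
{Uatw} → row (6,3) (6,3) (0,2) (0,2) (5,8) (2,1) (5,8) (2,1)
{Ubqz} → row (2,7) (2,7) (4,6) (4,6) (7,5) (7,5) (7,5) (7,5)
{Ubqw} → row (2,7) (2,7) (0,2) (0,2) (7,5) (7,5) (7,5) (7,5)
{Ubtz} → row (6,3) (6,3) (4,6) (4,6) (7,5) (7,5) (7,5) (7,5)
{Ubtw} → row (6,3) (6,3) (0,2) (0,2) (7,5) (7,5) (7,5) (7,5)
{Waqz, Waqw, Watz, Watw, Wbqz, Wbqw, Wbtz, Wbtw} → row (4,7) (4,7) (4,7) (4,7) (4,7) (4,7) (4,7) (4,7)
That's 9 distinct rows out of 16 strategies.

9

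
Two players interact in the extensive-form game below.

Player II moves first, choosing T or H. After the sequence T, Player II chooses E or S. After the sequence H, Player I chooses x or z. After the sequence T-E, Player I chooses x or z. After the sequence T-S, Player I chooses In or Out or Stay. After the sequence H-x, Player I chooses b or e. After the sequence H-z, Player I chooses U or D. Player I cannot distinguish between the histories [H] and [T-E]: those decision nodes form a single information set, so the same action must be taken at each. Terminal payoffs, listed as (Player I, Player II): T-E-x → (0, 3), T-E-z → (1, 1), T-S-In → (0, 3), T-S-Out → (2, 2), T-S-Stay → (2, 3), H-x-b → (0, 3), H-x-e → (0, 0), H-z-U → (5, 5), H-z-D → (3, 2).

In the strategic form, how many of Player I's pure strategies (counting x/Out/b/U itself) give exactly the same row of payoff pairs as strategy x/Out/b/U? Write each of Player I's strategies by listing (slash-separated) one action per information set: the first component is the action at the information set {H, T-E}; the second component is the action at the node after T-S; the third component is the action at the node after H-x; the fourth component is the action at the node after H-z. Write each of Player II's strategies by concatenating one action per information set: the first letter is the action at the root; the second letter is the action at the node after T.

2

Row for x/Out/b/U (columns TE, TS, HE, HS): (0,3) (2,2) (0,3) (0,3).
Under x/Out/b/U, Player I's choice at the node after H-z can never be reached regardless of what Player II does, so varying those choices leaves every outcome unchanged.
Holding the reachable choices fixed and varying the unreachable one freely already gives 2 equivalent strategies.
No other strategy reproduces this row, so those 2 are the full class: x/Out/b/U, x/Out/b/D.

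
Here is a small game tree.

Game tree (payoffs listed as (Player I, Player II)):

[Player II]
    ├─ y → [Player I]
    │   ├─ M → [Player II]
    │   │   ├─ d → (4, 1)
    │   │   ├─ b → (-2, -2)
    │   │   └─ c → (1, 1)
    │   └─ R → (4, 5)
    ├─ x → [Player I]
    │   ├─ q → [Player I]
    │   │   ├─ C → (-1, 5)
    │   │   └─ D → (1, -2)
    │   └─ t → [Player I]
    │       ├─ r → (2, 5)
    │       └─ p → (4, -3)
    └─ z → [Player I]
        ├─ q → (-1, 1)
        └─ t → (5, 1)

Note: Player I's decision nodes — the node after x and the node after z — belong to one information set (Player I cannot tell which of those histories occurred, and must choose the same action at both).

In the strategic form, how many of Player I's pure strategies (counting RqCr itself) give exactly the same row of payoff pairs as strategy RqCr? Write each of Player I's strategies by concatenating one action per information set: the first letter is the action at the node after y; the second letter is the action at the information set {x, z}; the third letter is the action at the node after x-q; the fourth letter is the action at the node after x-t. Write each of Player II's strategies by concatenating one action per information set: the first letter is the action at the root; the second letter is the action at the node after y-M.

Row for RqCr (columns yd, yb, yc, xd, xb, xc, zd, zb, zc): (4,5) (4,5) (4,5) (-1,5) (-1,5) (-1,5) (-1,1) (-1,1) (-1,1).
Under RqCr, Player I's choice at the node after x-t can never be reached regardless of what Player II does, so varying those choices leaves every outcome unchanged.
Holding the reachable choices fixed and varying the unreachable one freely already gives 2 equivalent strategies.
No other strategy reproduces this row, so those 2 are the full class: RqCr, RqCp.

2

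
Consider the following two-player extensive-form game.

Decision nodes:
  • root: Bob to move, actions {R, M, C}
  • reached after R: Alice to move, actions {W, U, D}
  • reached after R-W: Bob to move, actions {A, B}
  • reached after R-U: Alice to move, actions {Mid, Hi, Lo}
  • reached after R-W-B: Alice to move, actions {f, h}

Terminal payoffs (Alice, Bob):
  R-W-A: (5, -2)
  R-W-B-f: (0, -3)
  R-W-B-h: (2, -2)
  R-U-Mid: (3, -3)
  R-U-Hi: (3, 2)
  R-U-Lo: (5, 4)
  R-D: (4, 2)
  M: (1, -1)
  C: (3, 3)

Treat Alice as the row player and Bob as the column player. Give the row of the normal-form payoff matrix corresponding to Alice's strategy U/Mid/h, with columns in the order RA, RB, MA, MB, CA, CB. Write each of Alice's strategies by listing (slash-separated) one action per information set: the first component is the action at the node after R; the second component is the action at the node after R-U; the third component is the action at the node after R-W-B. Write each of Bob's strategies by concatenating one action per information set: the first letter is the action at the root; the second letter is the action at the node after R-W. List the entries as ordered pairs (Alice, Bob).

(3,-3) (3,-3) (1,-1) (1,-1) (3,3) (3,3)

vs RA: Bob plays R → Alice plays U at [R] → Alice plays Mid at [R-U] → (3, -3)
vs RB: Bob plays R → Alice plays U at [R] → Alice plays Mid at [R-U] → (3, -3)
vs MA: Bob plays M → (1, -1)
vs MB: Bob plays M → (1, -1)
vs CA: Bob plays C → (3, 3)
vs CB: Bob plays C → (3, 3)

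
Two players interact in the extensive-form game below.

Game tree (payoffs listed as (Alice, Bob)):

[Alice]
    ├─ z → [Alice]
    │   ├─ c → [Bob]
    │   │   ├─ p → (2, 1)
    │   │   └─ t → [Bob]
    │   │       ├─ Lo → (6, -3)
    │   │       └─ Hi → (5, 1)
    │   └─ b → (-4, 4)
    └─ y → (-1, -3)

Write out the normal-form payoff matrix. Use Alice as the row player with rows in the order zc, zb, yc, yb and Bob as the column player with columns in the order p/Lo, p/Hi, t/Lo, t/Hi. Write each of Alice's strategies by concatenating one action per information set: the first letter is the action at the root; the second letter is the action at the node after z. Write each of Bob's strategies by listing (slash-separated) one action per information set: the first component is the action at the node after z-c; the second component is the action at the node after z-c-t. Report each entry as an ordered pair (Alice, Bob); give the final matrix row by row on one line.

Row zc: p/Lo→(2,1), p/Hi→(2,1), t/Lo→(6,-3), t/Hi→(5,1)
Row zb: p/Lo→(-4,4), p/Hi→(-4,4), t/Lo→(-4,4), t/Hi→(-4,4)
Row yc: p/Lo→(-1,-3), p/Hi→(-1,-3), t/Lo→(-1,-3), t/Hi→(-1,-3)
Row yb: p/Lo→(-1,-3), p/Hi→(-1,-3), t/Lo→(-1,-3), t/Hi→(-1,-3)

zc: (2,1) (2,1) (6,-3) (5,1) | zb: (-4,4) (-4,4) (-4,4) (-4,4) | yc: (-1,-3) (-1,-3) (-1,-3) (-1,-3) | yb: (-1,-3) (-1,-3) (-1,-3) (-1,-3)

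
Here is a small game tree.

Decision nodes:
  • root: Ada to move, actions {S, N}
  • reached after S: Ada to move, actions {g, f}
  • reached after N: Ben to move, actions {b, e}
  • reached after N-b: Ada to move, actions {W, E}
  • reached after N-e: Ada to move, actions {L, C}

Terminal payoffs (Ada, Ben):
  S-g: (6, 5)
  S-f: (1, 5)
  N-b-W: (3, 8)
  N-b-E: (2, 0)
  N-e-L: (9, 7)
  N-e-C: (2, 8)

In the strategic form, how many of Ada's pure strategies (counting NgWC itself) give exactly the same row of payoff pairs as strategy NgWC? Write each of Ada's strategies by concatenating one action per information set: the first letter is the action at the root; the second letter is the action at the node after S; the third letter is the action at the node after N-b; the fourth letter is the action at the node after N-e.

Row for NgWC (columns b, e): (3,8) (2,8).
Under NgWC, Ada's choice at the node after S can never be reached regardless of what Ben does, so varying those choices leaves every outcome unchanged.
Holding the reachable choices fixed and varying the unreachable one freely already gives 2 equivalent strategies.
No other strategy reproduces this row, so those 2 are the full class: NgWC, NfWC.

2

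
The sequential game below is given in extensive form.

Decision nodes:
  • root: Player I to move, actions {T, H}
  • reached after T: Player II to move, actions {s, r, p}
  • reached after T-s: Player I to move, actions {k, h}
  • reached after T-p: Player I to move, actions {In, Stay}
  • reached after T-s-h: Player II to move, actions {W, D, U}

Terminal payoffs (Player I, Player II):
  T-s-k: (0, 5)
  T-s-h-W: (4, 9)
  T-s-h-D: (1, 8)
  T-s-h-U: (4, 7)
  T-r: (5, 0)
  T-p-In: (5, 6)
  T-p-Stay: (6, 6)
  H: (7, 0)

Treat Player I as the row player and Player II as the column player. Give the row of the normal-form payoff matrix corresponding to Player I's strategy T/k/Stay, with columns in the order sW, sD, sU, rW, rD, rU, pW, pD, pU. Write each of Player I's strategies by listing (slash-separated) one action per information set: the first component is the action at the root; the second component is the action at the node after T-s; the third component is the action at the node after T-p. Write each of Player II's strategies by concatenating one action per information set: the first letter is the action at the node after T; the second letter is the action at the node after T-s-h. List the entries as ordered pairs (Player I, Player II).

(0,5) (0,5) (0,5) (5,0) (5,0) (5,0) (6,6) (6,6) (6,6)

vs sW: Player I plays T → Player II plays s at [T] → Player I plays k at [T-s] → (0, 5)
vs sD: Player I plays T → Player II plays s at [T] → Player I plays k at [T-s] → (0, 5)
vs sU: Player I plays T → Player II plays s at [T] → Player I plays k at [T-s] → (0, 5)
vs rW: Player I plays T → Player II plays r at [T] → (5, 0)
vs rD: Player I plays T → Player II plays r at [T] → (5, 0)
vs rU: Player I plays T → Player II plays r at [T] → (5, 0)
vs pW: Player I plays T → Player II plays p at [T] → Player I plays Stay at [T-p] → (6, 6)
vs pD: Player I plays T → Player II plays p at [T] → Player I plays Stay at [T-p] → (6, 6)
vs pU: Player I plays T → Player II plays p at [T] → Player I plays Stay at [T-p] → (6, 6)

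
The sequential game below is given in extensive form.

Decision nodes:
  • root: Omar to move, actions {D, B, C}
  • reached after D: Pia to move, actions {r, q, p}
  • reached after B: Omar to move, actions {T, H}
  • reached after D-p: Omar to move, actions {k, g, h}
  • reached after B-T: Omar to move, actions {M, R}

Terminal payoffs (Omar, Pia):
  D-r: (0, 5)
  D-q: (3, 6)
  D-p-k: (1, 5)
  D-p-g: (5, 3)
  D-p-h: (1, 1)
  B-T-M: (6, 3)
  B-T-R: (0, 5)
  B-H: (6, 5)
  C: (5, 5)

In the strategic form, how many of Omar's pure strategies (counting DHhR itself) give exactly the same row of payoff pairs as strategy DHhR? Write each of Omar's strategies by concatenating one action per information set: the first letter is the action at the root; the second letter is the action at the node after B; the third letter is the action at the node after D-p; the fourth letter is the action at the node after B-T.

4

Row for DHhR (columns r, q, p): (0,5) (3,6) (1,1).
Under DHhR, Omar's choice at the node after B and at the node after B-T can never be reached regardless of what Pia does, so varying those choices leaves every outcome unchanged.
Holding the reachable choices fixed and varying the unreachable ones freely already gives 2 × 2 = 4 equivalent strategies.
No other strategy reproduces this row, so those 4 are the full class: DThM, DThR, DHhM, DHhR.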